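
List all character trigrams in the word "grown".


Word: "grown" (length 5)
Number of trigrams = 5 - 3 + 1 = 3
  Position 0: "gro"
  Position 1: "row"
  Position 2: "own"
Trigrams = "gro", "row", "own"


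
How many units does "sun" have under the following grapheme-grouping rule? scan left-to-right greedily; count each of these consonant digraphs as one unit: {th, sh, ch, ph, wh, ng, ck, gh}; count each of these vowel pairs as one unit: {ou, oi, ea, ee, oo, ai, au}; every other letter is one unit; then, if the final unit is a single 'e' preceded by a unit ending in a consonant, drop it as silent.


Word: "sun" (3 letters)
Left-to-right scan:
  [1] 's' (letter)
  [2] 'u' (letter)
  [3] 'n' (letter)
Units from scan: 3
Sound units = 3 units


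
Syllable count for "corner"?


Word: "corner"
Syllable breakdown: cor / ner
Counting: 2 parts
= 2 syllables


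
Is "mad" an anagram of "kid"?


Word 1: "kid" → sorted: dik
Word 2: "mad" → sorted: adm
Same letters? dik != adm
Anagram = No


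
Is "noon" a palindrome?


Word: "noon"
Reversed: "noon"
Forward == Backward? noon == noon
Palindrome = Yes


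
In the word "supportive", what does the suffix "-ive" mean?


Suffix: -ive
Example: supportive = support + -ive
Meaning = tending to


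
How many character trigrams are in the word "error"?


Word: "error" (length 5)
Number of 3-grams = length - 3 + 1 = 5 - 3 + 1
= 3


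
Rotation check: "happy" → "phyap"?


Word: "happy", Candidate: "phyap"
Method: check if candidate is substring of word+word
"happyhappy" contains "phyap"? No
Is rotation = No


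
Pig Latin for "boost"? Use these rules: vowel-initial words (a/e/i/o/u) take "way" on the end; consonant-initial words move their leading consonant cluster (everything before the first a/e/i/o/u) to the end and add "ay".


Word: "boost"
Starts with consonant(s) → move to end, add 'ay'
Consonant cluster: "b"
Pig Latin = "oostbay"


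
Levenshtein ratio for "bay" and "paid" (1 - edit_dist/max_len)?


Word 1: "bay" (length 3)
Word 2: "paid" (length 4)
One optimal edit sequence:
  1. substitute 'b' -> 'p'  (+1)
  2. keep 'a'
  3. insert 'i'  (+1)
  4. substitute 'y' -> 'd'  (+1)
Edit distance = 3
Max length = max(3, 4) = 4
Similarity = 1 - 3/4
= 0.2500


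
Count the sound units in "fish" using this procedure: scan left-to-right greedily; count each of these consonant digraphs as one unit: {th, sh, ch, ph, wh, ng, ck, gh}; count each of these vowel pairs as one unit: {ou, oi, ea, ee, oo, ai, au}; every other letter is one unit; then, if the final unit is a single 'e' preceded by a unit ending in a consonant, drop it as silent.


Word: "fish" (4 letters)
Left-to-right scan:
  [1] 'f' (letter)
  [2] 'i' (letter)
  [3] 'sh' (digraph)
Units from scan: 3
Sound units = 3 units


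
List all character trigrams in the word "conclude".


Word: "conclude" (length 8)
Number of trigrams = 8 - 3 + 1 = 6
  Position 0: "con"
  Position 1: "onc"
  Position 2: "ncl"
  Position 3: "clu"
  Position 4: "lud"
  Position 5: "ude"
Trigrams = "con", "onc", "ncl", "clu", "lud", "ude"


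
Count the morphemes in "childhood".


Word: "childhood"
Morphemes: child + -hood
Each morpheme carries meaning
= 2 morphemes


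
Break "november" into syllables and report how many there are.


Word: "november"
Syllable breakdown: no | vem | ber
Counting: 3 parts
= 3 syllables


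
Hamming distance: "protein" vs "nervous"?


Comparing character by character (same length = 7):
  Pos 0: 'p' vs 'n' !=
  Pos 1: 'r' vs 'e' !=
  Pos 2: 'o' vs 'r' !=
  Pos 3: 't' vs 'v' !=
  Pos 4: 'e' vs 'o' !=
  Pos 5: 'i' vs 'u' !=
  Pos 6: 'n' vs 's' !=
Hamming distance = 7


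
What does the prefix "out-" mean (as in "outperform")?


Prefix: out-
As in: outperform -> out- + perform
Meaning = surpass


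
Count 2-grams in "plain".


Word: "plain" (length 5)
Number of 2-grams = length - 2 + 1 = 5 - 2 + 1
= 4


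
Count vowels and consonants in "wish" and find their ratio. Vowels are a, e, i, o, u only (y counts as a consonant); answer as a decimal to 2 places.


Word: "wish"
Vowels (a,e,i,o,u): 1
Consonants: 3
Ratio = 1/3
= 0.33


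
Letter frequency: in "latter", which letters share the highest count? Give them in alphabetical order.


Word: "latter"
Letter counts:
  'a': 1
  'e': 1
  'l': 1
  'r': 1
  't': 2
Maximum count = 2
Most frequent = 't' (2 times each)


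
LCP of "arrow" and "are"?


Word 1: "arrow"
Word 2: "are"
Comparing from start:
  Pos 0: 'a' == 'a'
  Pos 1: 'r' == 'r'
  Pos 2: 'r' != 'e' (stop)
LCP = "ar" (length 2)


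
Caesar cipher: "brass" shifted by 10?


Word: "brass"
Shift: 10
Each letter → (letter + shift) mod 26:
  'b' (1) + 10 = 11 → 'l'
  'r' (17) + 10 = 1 → 'b'
  'a' (0) + 10 = 10 → 'k'
  's' (18) + 10 = 2 → 'c'
  's' (18) + 10 = 2 → 'c'
Result = "lbkcc"


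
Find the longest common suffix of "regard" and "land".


Word 1: "regard"
Word 2: "land"
Comparing from end:
  Pos -1: 'd' == 'd'
  Pos -2: 'r' != 'n' (stop)
LCS = "d" (length 1)


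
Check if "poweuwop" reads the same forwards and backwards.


Word: "poweuwop"
Reversed: "powuewop"
Forward == Backward? poweuwop != powuewop
Palindrome = No


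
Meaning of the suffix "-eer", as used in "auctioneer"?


Suffix: -eer
Example: auctioneer = auction + -eer
Meaning = one who is concerned with


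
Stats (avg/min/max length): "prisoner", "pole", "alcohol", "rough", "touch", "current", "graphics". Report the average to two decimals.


Lengths: "prisoner"=8, "pole"=4, "alcohol"=7, "rough"=5, "touch"=5, "current"=7, "graphics"=8
Sum = 44, Count = 7
Average = 44/7 = 6.29
= avg=6.29, min=4, max=8


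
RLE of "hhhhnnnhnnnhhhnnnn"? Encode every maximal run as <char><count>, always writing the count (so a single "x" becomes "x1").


String: "hhhhnnnhnnnhhhnnnn"
Scanning for consecutive runs:
  'h' x 4
  'n' x 3
  'h' x 1
  'n' x 3
  'h' x 3
  'n' x 4
RLE = "h4n3h1n3h3n4"


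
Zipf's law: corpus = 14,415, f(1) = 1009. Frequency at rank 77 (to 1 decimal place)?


Zipf's law: f(r) = f(1) / r
f(1) = 1009
f(77) = 1009 / 77
= 13.1 occurrences


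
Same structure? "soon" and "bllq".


Pattern of "soon": [0, 1, 1, 2]
Pattern of "bllq": [0, 1, 1, 2]
Patterns match
Same pattern = Yes


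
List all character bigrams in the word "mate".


Word: "mate" (length 4)
Number of bigrams = 4 - 2 + 1 = 3
  Position 0: "ma"
  Position 1: "at"
  Position 2: "te"
Bigrams = "ma", "at", "te"


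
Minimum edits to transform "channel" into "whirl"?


Word 1: "channel" (length 7)
Word 2: "whirl" (length 5)
One optimal edit sequence (insert/delete/substitute each cost 1):
  1. substitute 'c' -> 'w'  (+1)
  2. keep 'h'
  3. delete 'a'  (+1)
  4. delete 'n'  (+1)
  5. substitute 'n' -> 'i'  (+1)
  6. substitute 'e' -> 'r'  (+1)
  7. keep 'l'
Total edit operations: 5
Edit distance = 5


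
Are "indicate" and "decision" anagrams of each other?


Word 1: "indicate" → sorted: acdeiint
Word 2: "decision" → sorted: cdeiinos
Same letters? acdeiint != cdeiinos
Anagram = No


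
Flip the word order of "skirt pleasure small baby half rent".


Original: "skirt pleasure small baby half rent"
Words (1..n): skirt | pleasure | small | baby | half | rent
Reversed (n..1): rent | half | baby | small | pleasure | skirt
Result = "rent half baby small pleasure skirt"


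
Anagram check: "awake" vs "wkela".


Word 1: "awake" → sorted: aaekw
Word 2: "wkela" → sorted: aeklw
Same letters? aaekw != aeklw
Anagram = No


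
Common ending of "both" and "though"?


Word 1: "both"
Word 2: "though"
Comparing from end:
  Pos -1: 'h' == 'h'
  Pos -2: 't' != 'g' (stop)
LCS = "h" (length 1)


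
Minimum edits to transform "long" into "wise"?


Word 1: "long" (length 4)
Word 2: "wise" (length 4)
One optimal edit sequence (insert/delete/substitute each cost 1):
  1. substitute 'l' -> 'w'  (+1)
  2. substitute 'o' -> 'i'  (+1)
  3. substitute 'n' -> 's'  (+1)
  4. substitute 'g' -> 'e'  (+1)
Total edit operations: 4
Edit distance = 4


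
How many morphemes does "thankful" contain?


Word: "thankful"
Morphemes: thank + -ful
Each morpheme carries meaning
= 2 morphemes


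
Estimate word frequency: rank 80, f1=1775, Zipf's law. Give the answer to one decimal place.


Zipf's law: f(r) = f(1) / r
f(1) = 1775
f(80) = 1775 / 80
= 22.2 occurrences


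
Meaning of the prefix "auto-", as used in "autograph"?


Prefix: auto-
Example: autograph = auto- + graph
Meaning = self


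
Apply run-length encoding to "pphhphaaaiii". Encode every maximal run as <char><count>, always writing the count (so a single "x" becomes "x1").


String: "pphhphaaaiii"
Scanning for consecutive runs:
  'p' x 2
  'h' x 2
  'p' x 1
  'h' x 1
  'a' x 3
  'i' x 3
RLE = "p2h2p1h1a3i3"


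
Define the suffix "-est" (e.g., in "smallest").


Suffix: -est
As in: smallest -> small + -est
Meaning = most


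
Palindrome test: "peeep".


Word: "peeep"
Reversed: "peeep"
Forward == Backward? peeep == peeep
Palindrome = Yes


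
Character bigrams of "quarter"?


Word: "quarter" (length 7)
Number of bigrams = 7 - 2 + 1 = 6
  Position 0: "qu"
  Position 1: "ua"
  Position 2: "ar"
  Position 3: "rt"
  Position 4: "te"
  Position 5: "er"
Bigrams = "qu", "ua", "ar", "rt", "te", "er"


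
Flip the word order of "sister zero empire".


Original: "sister zero empire"
Words (1..n): sister | zero | empire
Reversed (n..1): empire | zero | sister
Result = "empire zero sister"


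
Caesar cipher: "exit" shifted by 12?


Word: "exit"
Shift: 12
Each letter → (letter + shift) mod 26:
  'e' (4) + 12 = 16 → 'q'
  'x' (23) + 12 = 9 → 'j'
  'i' (8) + 12 = 20 → 'u'
  't' (19) + 12 = 5 → 'f'
Result = "qjuf"


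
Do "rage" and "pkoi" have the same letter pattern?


Pattern of "rage": [0, 1, 2, 3]
Pattern of "pkoi": [0, 1, 2, 3]
Patterns match
Same pattern = Yes


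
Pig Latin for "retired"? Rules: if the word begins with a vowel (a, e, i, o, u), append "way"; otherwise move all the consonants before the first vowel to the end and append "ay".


Word: "retired"
Starts with consonant(s) → move to end, add 'ay'
Consonant cluster: "r"
Pig Latin = "etiredray"


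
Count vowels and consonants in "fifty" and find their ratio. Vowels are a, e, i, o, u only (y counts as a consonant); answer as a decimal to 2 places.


Word: "fifty"
Vowels (a,e,i,o,u): 1
Consonants: 4
Ratio = 1/4
= 0.25


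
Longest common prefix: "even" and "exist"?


Word 1: "even"
Word 2: "exist"
Comparing from start:
  Pos 0: 'e' == 'e'
  Pos 1: 'v' != 'x' (stop)
LCP = "e" (length 1)


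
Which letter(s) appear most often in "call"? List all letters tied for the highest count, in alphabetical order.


Word: "call"
Letter counts:
  'a': 1
  'c': 1
  'l': 2
Maximum count = 2
Most frequent = 'l' (2 times each)


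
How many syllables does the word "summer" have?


Word: "summer"
Syllable breakdown: sum · mer
Counting: 2 parts
= 2 syllables


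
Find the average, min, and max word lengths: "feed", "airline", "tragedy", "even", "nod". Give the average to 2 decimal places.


Lengths: "feed"=4, "airline"=7, "tragedy"=7, "even"=4, "nod"=3
Sum = 25, Count = 5
Average = 25/5 = 5.00
= avg=5.00, min=3, max=7


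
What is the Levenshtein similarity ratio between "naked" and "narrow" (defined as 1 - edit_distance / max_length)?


Word 1: "naked" (length 5)
Word 2: "narrow" (length 6)
One optimal edit sequence:
  1. keep 'n'
  2. keep 'a'
  3. insert 'r'  (+1)
  4. substitute 'k' -> 'r'  (+1)
  5. substitute 'e' -> 'o'  (+1)
  6. substitute 'd' -> 'w'  (+1)
Edit distance = 4
Max length = max(5, 6) = 6
Similarity = 1 - 4/6
= 0.3333


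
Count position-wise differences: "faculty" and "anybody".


Comparing character by character (same length = 7):
  Pos 0: 'f' vs 'a' !=
  Pos 1: 'a' vs 'n' !=
  Pos 2: 'c' vs 'y' !=
  Pos 3: 'u' vs 'b' !=
  Pos 4: 'l' vs 'o' !=
  Pos 5: 't' vs 'd' !=
  Pos 6: 'y' vs 'y' =
Hamming distance = 6


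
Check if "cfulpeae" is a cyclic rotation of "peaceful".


Word: "peaceful", Candidate: "cfulpeae"
Method: check if candidate is substring of word+word
"peacefulpeaceful" contains "cfulpeae"? No
Is rotation = No


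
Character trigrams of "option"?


Word: "option" (length 6)
Number of trigrams = 6 - 3 + 1 = 4
  Position 0: "opt"
  Position 1: "pti"
  Position 2: "tio"
  Position 3: "ion"
Trigrams = "opt", "pti", "tio", "ion"


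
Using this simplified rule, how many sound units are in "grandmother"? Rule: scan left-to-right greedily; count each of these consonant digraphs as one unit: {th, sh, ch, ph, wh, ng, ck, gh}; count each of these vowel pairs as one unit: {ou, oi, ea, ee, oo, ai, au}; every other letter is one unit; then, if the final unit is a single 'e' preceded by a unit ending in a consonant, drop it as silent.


Word: "grandmother" (11 letters)
Left-to-right scan:
  [1] 'g' (letter)
  [2] 'r' (letter)
  [3] 'a' (letter)
  [4] 'n' (letter)
  [5] 'd' (letter)
  [6] 'm' (letter)
  [7] 'o' (letter)
  [8] 'th' (digraph)
  [9] 'e' (letter)
  [10] 'r' (letter)
Units from scan: 10
Sound units = 10 units


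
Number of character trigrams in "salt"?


Word: "salt" (length 4)
Number of 3-grams = length - 3 + 1 = 4 - 3 + 1
= 2


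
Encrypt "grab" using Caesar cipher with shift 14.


Word: "grab"
Shift: 14
Each letter → (letter + shift) mod 26:
  'g' (6) + 14 = 20 → 'u'
  'r' (17) + 14 = 5 → 'f'
  'a' (0) + 14 = 14 → 'o'
  'b' (1) + 14 = 15 → 'p'
Result = "ufop"


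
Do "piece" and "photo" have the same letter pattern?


Pattern of "piece": [0, 1, 2, 3, 2]
Pattern of "photo": [0, 1, 2, 3, 2]
Patterns match
Same pattern = Yes


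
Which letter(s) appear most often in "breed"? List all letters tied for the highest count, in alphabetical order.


Word: "breed"
Letter counts:
  'b': 1
  'd': 1
  'e': 2
  'r': 1
Maximum count = 2
Most frequent = 'e' (2 times each)


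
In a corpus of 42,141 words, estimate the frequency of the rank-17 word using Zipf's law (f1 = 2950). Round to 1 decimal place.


Zipf's law: f(r) = f(1) / r
f(1) = 2950
f(17) = 2950 / 17
= 173.5 occurrences


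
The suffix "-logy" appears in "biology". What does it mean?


Suffix: -logy
Example: biology (bio- + -logy)
Meaning = study of


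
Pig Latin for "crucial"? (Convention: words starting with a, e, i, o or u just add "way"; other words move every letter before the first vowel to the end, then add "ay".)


Word: "crucial"
Starts with consonant(s) → move to end, add 'ay'
Consonant cluster: "cr"
Pig Latin = "ucialcray"


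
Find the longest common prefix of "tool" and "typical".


Word 1: "tool"
Word 2: "typical"
Comparing from start:
  Pos 0: 't' == 't'
  Pos 1: 'o' != 'y' (stop)
LCP = "t" (length 1)


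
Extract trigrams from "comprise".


Word: "comprise" (length 8)
Number of trigrams = 8 - 3 + 1 = 6
  Position 0: "com"
  Position 1: "omp"
  Position 2: "mpr"
  Position 3: "pri"
  Position 4: "ris"
  Position 5: "ise"
Trigrams = "com", "omp", "mpr", "pri", "ris", "ise"


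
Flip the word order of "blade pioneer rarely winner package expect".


Original: "blade pioneer rarely winner package expect"
Words (1..n): blade | pioneer | rarely | winner | package | expect
Reversed (n..1): expect | package | winner | rarely | pioneer | blade
Result = "expect package winner rarely pioneer blade"


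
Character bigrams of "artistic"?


Word: "artistic" (length 8)
Number of bigrams = 8 - 2 + 1 = 7
  Position 0: "ar"
  Position 1: "rt"
  Position 2: "ti"
  Position 3: "is"
  Position 4: "st"
  Position 5: "ti"
  Position 6: "ic"
Bigrams = "ar", "rt", "ti", "is", "st", "ti", "ic"


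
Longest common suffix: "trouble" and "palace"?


Word 1: "trouble"
Word 2: "palace"
Comparing from end:
  Pos -1: 'e' == 'e'
  Pos -2: 'l' != 'c' (stop)
LCS = "e" (length 1)


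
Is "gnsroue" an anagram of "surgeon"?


Word 1: "surgeon" → sorted: egnorsu
Word 2: "gnsroue" → sorted: egnorsu
Same letters? egnorsu == egnorsu
Anagram = Yes


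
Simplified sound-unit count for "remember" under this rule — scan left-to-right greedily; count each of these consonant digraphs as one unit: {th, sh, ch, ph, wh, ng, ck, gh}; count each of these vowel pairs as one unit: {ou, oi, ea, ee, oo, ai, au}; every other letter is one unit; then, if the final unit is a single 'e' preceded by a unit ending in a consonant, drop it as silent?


Word: "remember" (8 letters)
Left-to-right scan:
  [1] 'r' (letter)
  [2] 'e' (letter)
  [3] 'm' (letter)
  [4] 'e' (letter)
  [5] 'm' (letter)
  [6] 'b' (letter)
  [7] 'e' (letter)
  [8] 'r' (letter)
Units from scan: 8
Sound units = 8 units


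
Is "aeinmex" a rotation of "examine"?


Word: "examine", Candidate: "aeinmex"
Method: check if candidate is substring of word+word
"examineexamine" contains "aeinmex"? No
Is rotation = No


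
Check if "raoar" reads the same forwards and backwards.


Word: "raoar"
Reversed: "raoar"
Forward == Backward? raoar == raoar
Palindrome = Yes


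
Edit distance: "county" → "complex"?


Word 1: "county" (length 6)
Word 2: "complex" (length 7)
One optimal edit sequence (insert/delete/substitute each cost 1):
  1. keep 'c'
  2. keep 'o'
  3. insert 'm'  (+1)
  4. substitute 'u' -> 'p'  (+1)
  5. substitute 'n' -> 'l'  (+1)
  6. substitute 't' -> 'e'  (+1)
  7. substitute 'y' -> 'x'  (+1)
Total edit operations: 5
Edit distance = 5


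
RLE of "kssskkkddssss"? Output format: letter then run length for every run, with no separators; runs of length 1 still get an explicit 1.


String: "kssskkkddssss"
Scanning for consecutive runs:
  'k' x 1
  's' x 3
  'k' x 3
  'd' x 2
  's' x 4
RLE = "k1s3k3d2s4"


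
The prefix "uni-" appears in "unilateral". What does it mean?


Prefix: uni-
As in: unilateral -> uni- + lateral
Meaning = one


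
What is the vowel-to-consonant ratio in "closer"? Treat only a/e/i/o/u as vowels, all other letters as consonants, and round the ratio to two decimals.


Word: "closer"
Vowels (a,e,i,o,u): 2
Consonants: 4
Ratio = 2/4
= 0.50


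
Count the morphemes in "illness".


Word: "illness"
Morphemes: ill | -ness
Each morpheme carries meaning
= 2 morphemes


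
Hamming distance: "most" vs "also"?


Comparing character by character (same length = 4):
  Pos 0: 'm' vs 'a' !=
  Pos 1: 'o' vs 'l' !=
  Pos 2: 's' vs 's' =
  Pos 3: 't' vs 'o' !=
Hamming distance = 3


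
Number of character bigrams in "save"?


Word: "save" (length 4)
Number of 2-grams = length - 2 + 1 = 4 - 2 + 1
= 3


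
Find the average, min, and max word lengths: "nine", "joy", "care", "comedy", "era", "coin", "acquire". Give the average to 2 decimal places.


Lengths: "nine"=4, "joy"=3, "care"=4, "comedy"=6, "era"=3, "coin"=4, "acquire"=7
Sum = 31, Count = 7
Average = 31/7 = 4.43
= avg=4.43, min=3, max=7


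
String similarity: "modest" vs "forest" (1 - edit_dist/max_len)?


Word 1: "modest" (length 6)
Word 2: "forest" (length 6)
One optimal edit sequence:
  1. substitute 'm' -> 'f'  (+1)
  2. keep 'o'
  3. substitute 'd' -> 'r'  (+1)
  4. keep 'e'
  5. keep 's'
  6. keep 't'
Edit distance = 2
Max length = max(6, 6) = 6
Similarity = 1 - 2/6
= 0.6667


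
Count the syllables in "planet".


Word: "planet"
Syllable breakdown: plan / et
Counting: 2 parts
= 2 syllables


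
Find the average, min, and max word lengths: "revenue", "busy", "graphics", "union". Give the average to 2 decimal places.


Lengths: "revenue"=7, "busy"=4, "graphics"=8, "union"=5
Sum = 24, Count = 4
Average = 24/4 = 6.00
= avg=6.00, min=4, max=8


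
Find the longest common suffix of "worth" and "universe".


Word 1: "worth"
Word 2: "universe"
Comparing from end:
  Pos -1: 'h' != 'e' (stop)
LCS = "" (length 0)


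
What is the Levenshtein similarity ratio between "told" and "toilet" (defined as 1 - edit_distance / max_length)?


Word 1: "told" (length 4)
Word 2: "toilet" (length 6)
One optimal edit sequence:
  1. keep 't'
  2. keep 'o'
  3. insert 'i'  (+1)
  4. keep 'l'
  5. insert 'e'  (+1)
  6. substitute 'd' -> 't'  (+1)
Edit distance = 3
Max length = max(4, 6) = 6
Similarity = 1 - 3/6
= 0.5000


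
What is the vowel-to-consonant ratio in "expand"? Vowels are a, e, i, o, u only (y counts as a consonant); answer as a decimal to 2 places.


Word: "expand"
Vowels (a,e,i,o,u): 2
Consonants: 4
Ratio = 2/4
= 0.50


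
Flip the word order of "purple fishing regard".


Original: "purple fishing regard"
Words (1..n): purple | fishing | regard
Reversed (n..1): regard | fishing | purple
Result = "regard fishing purple"


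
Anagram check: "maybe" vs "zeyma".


Word 1: "maybe" → sorted: abemy
Word 2: "zeyma" → sorted: aemyz
Same letters? abemy != aemyz
Anagram = No


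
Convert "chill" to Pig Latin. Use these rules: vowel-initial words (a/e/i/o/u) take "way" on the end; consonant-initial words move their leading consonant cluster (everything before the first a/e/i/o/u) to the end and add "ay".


Word: "chill"
Starts with consonant(s) → move to end, add 'ay'
Consonant cluster: "ch"
Pig Latin = "illchay"


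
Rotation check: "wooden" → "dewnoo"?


Word: "wooden", Candidate: "dewnoo"
Method: check if candidate is substring of word+word
"woodenwooden" contains "dewnoo"? No
Is rotation = No


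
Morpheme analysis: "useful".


Word: "useful"
Morphemes: use + -ful
Each morpheme carries meaning
= 2 morphemes


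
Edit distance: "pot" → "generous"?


Word 1: "pot" (length 3)
Word 2: "generous" (length 8)
One optimal edit sequence (insert/delete/substitute each cost 1):
  1. insert 'g'  (+1)
  2. insert 'e'  (+1)
  3. insert 'n'  (+1)
  4. insert 'e'  (+1)
  5. substitute 'p' -> 'r'  (+1)
  6. keep 'o'
  7. insert 'u'  (+1)
  8. substitute 't' -> 's'  (+1)
Total edit operations: 7
Edit distance = 7


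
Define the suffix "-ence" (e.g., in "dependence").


Suffix: -ence
Example: dependence = depend + -ence
Meaning = state of


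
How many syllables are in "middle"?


Word: "middle"
Syllable breakdown: mid · dle
Counting: 2 parts
= 2 syllables


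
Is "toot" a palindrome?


Word: "toot"
Reversed: "toot"
Forward == Backward? toot == toot
Palindrome = Yes


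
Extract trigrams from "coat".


Word: "coat" (length 4)
Number of trigrams = 4 - 3 + 1 = 2
  Position 0: "coa"
  Position 1: "oat"
Trigrams = "coa", "oat"


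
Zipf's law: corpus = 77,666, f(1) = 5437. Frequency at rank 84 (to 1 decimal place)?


Zipf's law: f(r) = f(1) / r
f(1) = 5437
f(84) = 5437 / 84
= 64.7 occurrences


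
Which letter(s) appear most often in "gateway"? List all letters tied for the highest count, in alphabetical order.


Word: "gateway"
Letter counts:
  'a': 2
  'e': 1
  'g': 1
  't': 1
  'w': 1
  'y': 1
Maximum count = 2
Most frequent = 'a' (2 times each)


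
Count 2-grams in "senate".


Word: "senate" (length 6)
Number of 2-grams = length - 2 + 1 = 6 - 2 + 1
= 5


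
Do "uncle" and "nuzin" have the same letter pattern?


Pattern of "uncle": [0, 1, 2, 3, 4]
Pattern of "nuzin": [0, 1, 2, 3, 0]
Patterns do not match
Same pattern = No


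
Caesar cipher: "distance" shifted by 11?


Word: "distance"
Shift: 11
Each letter → (letter + shift) mod 26:
  'd' (3) + 11 = 14 → 'o'
  'i' (8) + 11 = 19 → 't'
  's' (18) + 11 = 3 → 'd'
  't' (19) + 11 = 4 → 'e'
  'a' (0) + 11 = 11 → 'l'
  'n' (13) + 11 = 24 → 'y'
  'c' (2) + 11 = 13 → 'n'
  'e' (4) + 11 = 15 → 'p'
Result = "otdelynp"


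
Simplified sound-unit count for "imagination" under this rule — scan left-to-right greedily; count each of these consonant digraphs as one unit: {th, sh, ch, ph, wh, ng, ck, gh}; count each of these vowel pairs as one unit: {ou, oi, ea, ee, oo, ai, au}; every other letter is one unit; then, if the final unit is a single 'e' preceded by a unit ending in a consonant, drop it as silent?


Word: "imagination" (11 letters)
Left-to-right scan:
  [1] 'i' (letter)
  [2] 'm' (letter)
  [3] 'a' (letter)
  [4] 'g' (letter)
  [5] 'i' (letter)
  [6] 'n' (letter)
  [7] 'a' (letter)
  [8] 't' (letter)
  [9] 'i' (letter)
  [10] 'o' (letter)
  [11] 'n' (letter)
Units from scan: 11
Sound units = 11 units


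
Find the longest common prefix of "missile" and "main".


Word 1: "missile"
Word 2: "main"
Comparing from start:
  Pos 0: 'm' == 'm'
  Pos 1: 'i' != 'a' (stop)
LCP = "m" (length 1)


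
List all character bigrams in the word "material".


Word: "material" (length 8)
Number of bigrams = 8 - 2 + 1 = 7
  Position 0: "ma"
  Position 1: "at"
  Position 2: "te"
  Position 3: "er"
  Position 4: "ri"
  Position 5: "ia"
  Position 6: "al"
Bigrams = "ma", "at", "te", "er", "ri", "ia", "al"


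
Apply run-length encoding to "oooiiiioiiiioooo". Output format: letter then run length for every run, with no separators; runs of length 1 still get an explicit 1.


String: "oooiiiioiiiioooo"
Scanning for consecutive runs:
  'o' x 3
  'i' x 4
  'o' x 1
  'i' x 4
  'o' x 4
RLE = "o3i4o1i4o4"


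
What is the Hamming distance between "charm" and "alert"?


Comparing character by character (same length = 5):
  Pos 0: 'c' vs 'a' !=
  Pos 1: 'h' vs 'l' !=
  Pos 2: 'a' vs 'e' !=
  Pos 3: 'r' vs 'r' =
  Pos 4: 'm' vs 't' !=
Hamming distance = 4


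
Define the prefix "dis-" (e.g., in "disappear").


Prefix: dis-
As in: disappear -> dis- + appear
Meaning = not / opposite


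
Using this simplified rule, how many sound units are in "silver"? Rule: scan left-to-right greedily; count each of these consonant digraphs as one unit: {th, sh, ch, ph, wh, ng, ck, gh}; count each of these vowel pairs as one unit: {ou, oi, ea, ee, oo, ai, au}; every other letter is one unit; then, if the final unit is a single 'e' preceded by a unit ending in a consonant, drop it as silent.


Word: "silver" (6 letters)
Left-to-right scan:
  [1] 's' (letter)
  [2] 'i' (letter)
  [3] 'l' (letter)
  [4] 'v' (letter)
  [5] 'e' (letter)
  [6] 'r' (letter)
Units from scan: 6
Sound units = 6 units


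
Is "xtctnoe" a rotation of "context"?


Word: "context", Candidate: "xtctnoe"
Method: check if candidate is substring of word+word
"contextcontext" contains "xtctnoe"? No
Is rotation = No


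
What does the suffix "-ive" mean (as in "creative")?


Suffix: -ive
As in: creative -> create + -ive, with a spelling change
Meaning = tending to


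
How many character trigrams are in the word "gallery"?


Word: "gallery" (length 7)
Number of 3-grams = length - 3 + 1 = 7 - 3 + 1
= 5


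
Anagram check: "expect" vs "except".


Word 1: "expect" → sorted: ceeptx
Word 2: "except" → sorted: ceeptx
Same letters? ceeptx == ceeptx
Anagram = Yes


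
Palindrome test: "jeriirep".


Word: "jeriirep"
Reversed: "periirej"
Forward == Backward? jeriirep != periirej
Palindrome = No


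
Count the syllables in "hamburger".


Word: "hamburger"
Syllable breakdown: ham / bur / ger
Counting: 3 parts
= 3 syllables


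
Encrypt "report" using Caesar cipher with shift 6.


Word: "report"
Shift: 6
Each letter → (letter + shift) mod 26:
  'r' (17) + 6 = 23 → 'x'
  'e' (4) + 6 = 10 → 'k'
  'p' (15) + 6 = 21 → 'v'
  'o' (14) + 6 = 20 → 'u'
  'r' (17) + 6 = 23 → 'x'
  't' (19) + 6 = 25 → 'z'
Result = "xkvuxz"


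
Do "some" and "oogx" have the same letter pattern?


Pattern of "some": [0, 1, 2, 3]
Pattern of "oogx": [0, 0, 1, 2]
Patterns do not match
Same pattern = No


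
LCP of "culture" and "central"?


Word 1: "culture"
Word 2: "central"
Comparing from start:
  Pos 0: 'c' == 'c'
  Pos 1: 'u' != 'e' (stop)
LCP = "c" (length 1)


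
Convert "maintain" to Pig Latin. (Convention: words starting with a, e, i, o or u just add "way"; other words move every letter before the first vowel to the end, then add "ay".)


Word: "maintain"
Starts with consonant(s) → move to end, add 'ay'
Consonant cluster: "m"
Pig Latin = "aintainmay"


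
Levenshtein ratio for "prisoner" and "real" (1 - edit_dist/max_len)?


Word 1: "prisoner" (length 8)
Word 2: "real" (length 4)
One optimal edit sequence:
  1. delete 'p'  (+1)
  2. keep 'r'
  3. delete 'i'  (+1)
  4. delete 's'  (+1)
  5. delete 'o'  (+1)
  6. substitute 'n' -> 'e'  (+1)
  7. substitute 'e' -> 'a'  (+1)
  8. substitute 'r' -> 'l'  (+1)
Edit distance = 7
Max length = max(8, 4) = 8
Similarity = 1 - 7/8
= 0.1250


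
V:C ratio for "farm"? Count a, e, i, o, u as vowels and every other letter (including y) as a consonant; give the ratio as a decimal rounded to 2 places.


Word: "farm"
Vowels (a,e,i,o,u): 1
Consonants: 3
Ratio = 1/3
= 0.33


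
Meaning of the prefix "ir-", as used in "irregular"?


Prefix: ir-
Example: irregular (ir- + regular)
Meaning = not


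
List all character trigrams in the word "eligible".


Word: "eligible" (length 8)
Number of trigrams = 8 - 3 + 1 = 6
  Position 0: "eli"
  Position 1: "lig"
  Position 2: "igi"
  Position 3: "gib"
  Position 4: "ibl"
  Position 5: "ble"
Trigrams = "eli", "lig", "igi", "gib", "ibl", "ble"


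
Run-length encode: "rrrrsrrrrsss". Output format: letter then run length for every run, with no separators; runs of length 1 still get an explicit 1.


String: "rrrrsrrrrsss"
Scanning for consecutive runs:
  'r' x 4
  's' x 1
  'r' x 4
  's' x 3
RLE = "r4s1r4s3"


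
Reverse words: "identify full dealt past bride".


Original: "identify full dealt past bride"
Words (1..n): identify | full | dealt | past | bride
Reversed (n..1): bride | past | dealt | full | identify
Result = "bride past dealt full identify"


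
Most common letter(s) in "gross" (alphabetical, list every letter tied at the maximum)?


Word: "gross"
Letter counts:
  'g': 1
  'o': 1
  'r': 1
  's': 2
Maximum count = 2
Most frequent = 's' (2 times each)


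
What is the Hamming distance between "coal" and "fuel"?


Comparing character by character (same length = 4):
  Pos 0: 'c' vs 'f' !=
  Pos 1: 'o' vs 'u' !=
  Pos 2: 'a' vs 'e' !=
  Pos 3: 'l' vs 'l' =
Hamming distance = 3


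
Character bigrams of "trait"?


Word: "trait" (length 5)
Number of bigrams = 5 - 2 + 1 = 4
  Position 0: "tr"
  Position 1: "ra"
  Position 2: "ai"
  Position 3: "it"
Bigrams = "tr", "ra", "ai", "it"


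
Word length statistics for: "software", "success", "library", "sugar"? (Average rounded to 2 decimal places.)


Lengths: "software"=8, "success"=7, "library"=7, "sugar"=5
Sum = 27, Count = 4
Average = 27/4 = 6.75
= avg=6.75, min=5, max=8


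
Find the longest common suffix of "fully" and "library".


Word 1: "fully"
Word 2: "library"
Comparing from end:
  Pos -1: 'y' == 'y'
  Pos -2: 'l' != 'r' (stop)
LCS = "y" (length 1)


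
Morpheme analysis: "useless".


Word: "useless"
Morphemes: use + -less
Each morpheme carries meaning
= 2 morphemes


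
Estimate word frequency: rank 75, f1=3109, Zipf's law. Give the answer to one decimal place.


Zipf's law: f(r) = f(1) / r
f(1) = 3109
f(75) = 3109 / 75
= 41.5 occurrences


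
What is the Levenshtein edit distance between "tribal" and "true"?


Word 1: "tribal" (length 6)
Word 2: "true" (length 4)
One optimal edit sequence (insert/delete/substitute each cost 1):
  1. keep 't'
  2. keep 'r'
  3. delete 'i'  (+1)
  4. delete 'b'  (+1)
  5. substitute 'a' -> 'u'  (+1)
  6. substitute 'l' -> 'e'  (+1)
Total edit operations: 4
Edit distance = 4


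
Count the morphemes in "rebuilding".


Word: "rebuilding"
Morphemes: re- | build | -ing
Each morpheme carries meaning
= 3 morphemes


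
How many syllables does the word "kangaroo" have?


Word: "kangaroo"
Syllable breakdown: kan | ga | roo
Counting: 3 parts
= 3 syllables


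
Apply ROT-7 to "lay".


Word: "lay"
Shift: 7
Each letter → (letter + shift) mod 26:
  'l' (11) + 7 = 18 → 's'
  'a' (0) + 7 = 7 → 'h'
  'y' (24) + 7 = 5 → 'f'
Result = "shf"


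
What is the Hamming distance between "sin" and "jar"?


Comparing character by character (same length = 3):
  Pos 0: 's' vs 'j' !=
  Pos 1: 'i' vs 'a' !=
  Pos 2: 'n' vs 'r' !=
Hamming distance = 3


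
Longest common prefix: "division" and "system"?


Word 1: "division"
Word 2: "system"
Comparing from start:
  Pos 0: 'd' != 's' (stop)
LCP = "" (length 0)


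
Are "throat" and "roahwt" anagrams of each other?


Word 1: "throat" → sorted: ahortt
Word 2: "roahwt" → sorted: ahortw
Same letters? ahortt != ahortw
Anagram = No


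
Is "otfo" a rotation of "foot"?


Word: "foot", Candidate: "otfo"
Method: check if candidate is substring of word+word
"footfoot" contains "otfo"? Yes
Is rotation = Yes


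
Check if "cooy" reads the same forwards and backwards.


Word: "cooy"
Reversed: "yooc"
Forward == Backward? cooy != yooc
Palindrome = No


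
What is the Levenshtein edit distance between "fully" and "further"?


Word 1: "fully" (length 5)
Word 2: "further" (length 7)
One optimal edit sequence (insert/delete/substitute each cost 1):
  1. keep 'f'
  2. keep 'u'
  3. insert 'r'  (+1)
  4. insert 't'  (+1)
  5. substitute 'l' -> 'h'  (+1)
  6. substitute 'l' -> 'e'  (+1)
  7. substitute 'y' -> 'r'  (+1)
Total edit operations: 5
Edit distance = 5


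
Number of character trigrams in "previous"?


Word: "previous" (length 8)
Number of 3-grams = length - 3 + 1 = 8 - 3 + 1
= 6


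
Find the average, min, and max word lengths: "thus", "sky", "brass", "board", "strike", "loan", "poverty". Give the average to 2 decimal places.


Lengths: "thus"=4, "sky"=3, "brass"=5, "board"=5, "strike"=6, "loan"=4, "poverty"=7
Sum = 34, Count = 7
Average = 34/7 = 4.86
= avg=4.86, min=3, max=7


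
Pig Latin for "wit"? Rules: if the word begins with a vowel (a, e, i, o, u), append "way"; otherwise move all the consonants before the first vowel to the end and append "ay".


Word: "wit"
Starts with consonant(s) → move to end, add 'ay'
Consonant cluster: "w"
Pig Latin = "itway"


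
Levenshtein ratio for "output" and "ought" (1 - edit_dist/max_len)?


Word 1: "output" (length 6)
Word 2: "ought" (length 5)
One optimal edit sequence:
  1. keep 'o'
  2. keep 'u'
  3. delete 't'  (+1)
  4. substitute 'p' -> 'g'  (+1)
  5. substitute 'u' -> 'h'  (+1)
  6. keep 't'
Edit distance = 3
Max length = max(6, 5) = 6
Similarity = 1 - 3/6
= 0.5000


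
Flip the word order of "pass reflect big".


Original: "pass reflect big"
Words (1..n): pass | reflect | big
Reversed (n..1): big | reflect | pass
Result = "big reflect pass"


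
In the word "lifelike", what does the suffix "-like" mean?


Suffix: -like
Example: lifelike = life + -like
Meaning = resembling


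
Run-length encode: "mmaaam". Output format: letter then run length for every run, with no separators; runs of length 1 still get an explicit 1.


String: "mmaaam"
Scanning for consecutive runs:
  'm' x 2
  'a' x 3
  'm' x 1
RLE = "m2a3m1"


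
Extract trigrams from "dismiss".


Word: "dismiss" (length 7)
Number of trigrams = 7 - 3 + 1 = 5
  Position 0: "dis"
  Position 1: "ism"
  Position 2: "smi"
  Position 3: "mis"
  Position 4: "iss"
Trigrams = "dis", "ism", "smi", "mis", "iss"


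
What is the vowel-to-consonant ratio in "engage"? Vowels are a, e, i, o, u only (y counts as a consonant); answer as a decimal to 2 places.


Word: "engage"
Vowels (a,e,i,o,u): 3
Consonants: 3
Ratio = 3/3
= 1.00


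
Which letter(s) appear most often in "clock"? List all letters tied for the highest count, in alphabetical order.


Word: "clock"
Letter counts:
  'c': 2
  'k': 1
  'l': 1
  'o': 1
Maximum count = 2
Most frequent = 'c' (2 times each)


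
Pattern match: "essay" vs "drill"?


Pattern of "essay": [0, 1, 1, 2, 3]
Pattern of "drill": [0, 1, 2, 3, 3]
Patterns do not match
Same pattern = No


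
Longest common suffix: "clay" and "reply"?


Word 1: "clay"
Word 2: "reply"
Comparing from end:
  Pos -1: 'y' == 'y'
  Pos -2: 'a' != 'l' (stop)
LCS = "y" (length 1)


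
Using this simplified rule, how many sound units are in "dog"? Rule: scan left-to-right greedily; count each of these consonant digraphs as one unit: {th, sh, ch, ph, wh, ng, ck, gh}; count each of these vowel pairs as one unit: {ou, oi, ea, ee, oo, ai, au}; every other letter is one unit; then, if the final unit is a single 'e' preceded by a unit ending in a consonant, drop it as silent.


Word: "dog" (3 letters)
Left-to-right scan:
  (1) 'd' (letter)
  (2) 'o' (letter)
  (3) 'g' (letter)
Units from scan: 3
Sound units = 3 units


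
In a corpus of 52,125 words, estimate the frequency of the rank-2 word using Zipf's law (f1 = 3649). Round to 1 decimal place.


Zipf's law: f(r) = f(1) / r
f(1) = 3649
f(2) = 3649 / 2
= 1824.5 occurrences


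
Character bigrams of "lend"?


Word: "lend" (length 4)
Number of bigrams = 4 - 2 + 1 = 3
  Position 0: "le"
  Position 1: "en"
  Position 2: "nd"
Bigrams = "le", "en", "nd"


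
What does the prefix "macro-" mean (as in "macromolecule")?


Prefix: macro-
Example: macromolecule (macro- + molecule)
Meaning = large


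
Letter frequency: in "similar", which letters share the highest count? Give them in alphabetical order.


Word: "similar"
Letter counts:
  'a': 1
  'i': 2
  'l': 1
  'm': 1
  'r': 1
  's': 1
Maximum count = 2
Most frequent = 'i' (2 times each)


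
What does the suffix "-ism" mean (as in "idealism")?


Suffix: -ism
As in: idealism -> ideal + -ism
Meaning = belief / practice


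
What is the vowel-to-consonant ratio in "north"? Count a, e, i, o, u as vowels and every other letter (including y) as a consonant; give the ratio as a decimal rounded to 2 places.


Word: "north"
Vowels (a,e,i,o,u): 1
Consonants: 4
Ratio = 1/4
= 0.25


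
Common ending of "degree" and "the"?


Word 1: "degree"
Word 2: "the"
Comparing from end:
  Pos -1: 'e' == 'e'
  Pos -2: 'e' != 'h' (stop)
LCS = "e" (length 1)


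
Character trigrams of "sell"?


Word: "sell" (length 4)
Number of trigrams = 4 - 3 + 1 = 2
  Position 0: "sel"
  Position 1: "ell"
Trigrams = "sel", "ell"


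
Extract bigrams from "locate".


Word: "locate" (length 6)
Number of bigrams = 6 - 2 + 1 = 5
  Position 0: "lo"
  Position 1: "oc"
  Position 2: "ca"
  Position 3: "at"
  Position 4: "te"
Bigrams = "lo", "oc", "ca", "at", "te"


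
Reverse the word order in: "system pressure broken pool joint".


Original: "system pressure broken pool joint"
Words (1..n): system | pressure | broken | pool | joint
Reversed (n..1): joint | pool | broken | pressure | system
Result = "joint pool broken pressure system"


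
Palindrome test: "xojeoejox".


Word: "xojeoejox"
Reversed: "xojeoejox"
Forward == Backward? xojeoejox == xojeoejox
Palindrome = Yes


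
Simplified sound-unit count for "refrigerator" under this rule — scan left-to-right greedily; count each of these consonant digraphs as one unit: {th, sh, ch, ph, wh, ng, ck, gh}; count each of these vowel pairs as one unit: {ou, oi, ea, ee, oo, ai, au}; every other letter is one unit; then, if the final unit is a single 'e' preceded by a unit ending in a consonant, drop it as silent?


Word: "refrigerator" (12 letters)
Left-to-right scan:
  1. 'r' (letter)
  2. 'e' (letter)
  3. 'f' (letter)
  4. 'r' (letter)
  5. 'i' (letter)
  6. 'g' (letter)
  7. 'e' (letter)
  8. 'r' (letter)
  9. 'a' (letter)
  10. 't' (letter)
  11. 'o' (letter)
  12. 'r' (letter)
Units from scan: 12
Sound units = 12 units


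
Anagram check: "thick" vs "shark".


Word 1: "thick" → sorted: chikt
Word 2: "shark" → sorted: ahkrs
Same letters? chikt != ahkrs
Anagram = No


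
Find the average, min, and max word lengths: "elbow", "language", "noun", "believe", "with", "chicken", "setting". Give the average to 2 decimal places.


Lengths: "elbow"=5, "language"=8, "noun"=4, "believe"=7, "with"=4, "chicken"=7, "setting"=7
Sum = 42, Count = 7
Average = 42/7 = 6.00
= avg=6.00, min=4, max=8
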